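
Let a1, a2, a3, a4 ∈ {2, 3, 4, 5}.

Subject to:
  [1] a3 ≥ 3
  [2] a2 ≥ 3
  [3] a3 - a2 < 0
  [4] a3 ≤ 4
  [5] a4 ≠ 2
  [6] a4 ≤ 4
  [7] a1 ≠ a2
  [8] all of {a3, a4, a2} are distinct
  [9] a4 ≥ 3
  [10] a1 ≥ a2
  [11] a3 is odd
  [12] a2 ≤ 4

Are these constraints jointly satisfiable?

Constraints 1, 2, 4, 6, 9, and 12 confine each of a3, a4, a2 to the 2 values {3, 4}.
Constraint 8 requires all 3 of them to be distinct, but only 2 values are available — impossible by the pigeonhole principle.

Unsatisfiable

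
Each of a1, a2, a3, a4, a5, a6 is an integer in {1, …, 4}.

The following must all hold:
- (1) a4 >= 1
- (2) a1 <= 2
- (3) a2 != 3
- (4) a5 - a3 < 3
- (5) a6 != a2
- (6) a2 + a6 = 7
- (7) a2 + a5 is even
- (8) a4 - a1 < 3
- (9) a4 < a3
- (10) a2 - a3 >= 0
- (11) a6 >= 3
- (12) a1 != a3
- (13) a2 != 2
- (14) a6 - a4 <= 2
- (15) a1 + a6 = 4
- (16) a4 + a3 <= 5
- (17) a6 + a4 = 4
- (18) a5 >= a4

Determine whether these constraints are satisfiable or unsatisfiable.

Try a1 = 1, a2 = 4, a3 = 4, a4 = 1, a5 = 4, a6 = 3.
Check constraint 4: a5 - a3 = 0; constraint 6: a2 + a6 = 7; constraint 8: a4 - a1 = 0. The remaining constraints are straightforward to verify.

Satisfiable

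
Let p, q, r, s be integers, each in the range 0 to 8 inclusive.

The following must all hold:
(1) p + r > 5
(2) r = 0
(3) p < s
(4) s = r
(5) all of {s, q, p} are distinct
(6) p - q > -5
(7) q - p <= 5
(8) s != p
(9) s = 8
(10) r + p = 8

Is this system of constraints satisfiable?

Unsatisfiable

Constraint 9 fixes s = 8 and constraint 2 fixes r = 0, but constraint 4 requires s = r. Since 8 ≠ 0, contradiction.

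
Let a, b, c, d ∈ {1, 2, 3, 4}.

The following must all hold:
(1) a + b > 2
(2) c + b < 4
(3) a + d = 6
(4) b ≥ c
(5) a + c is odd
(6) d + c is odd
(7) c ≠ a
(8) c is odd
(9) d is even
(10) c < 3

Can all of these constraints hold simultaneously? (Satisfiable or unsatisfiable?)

Try a = 2, b = 1, c = 1, d = 4.
Check constraint 1: a + b = 3; constraint 2: c + b = 2. The remaining constraints are straightforward to verify.

Satisfiable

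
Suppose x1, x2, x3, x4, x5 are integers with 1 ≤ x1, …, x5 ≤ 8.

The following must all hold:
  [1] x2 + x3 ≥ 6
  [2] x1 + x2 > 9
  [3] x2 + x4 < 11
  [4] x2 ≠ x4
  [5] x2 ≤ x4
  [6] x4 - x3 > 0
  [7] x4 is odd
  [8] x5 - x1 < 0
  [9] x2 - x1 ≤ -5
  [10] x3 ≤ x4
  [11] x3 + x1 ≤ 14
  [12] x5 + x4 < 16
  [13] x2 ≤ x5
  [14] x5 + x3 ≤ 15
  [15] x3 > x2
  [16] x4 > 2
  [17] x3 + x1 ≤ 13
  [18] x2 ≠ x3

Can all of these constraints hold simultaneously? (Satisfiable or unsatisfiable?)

Satisfiable

The assignment x1 = 8, x2 = 3, x3 = 5, x4 = 7, x5 = 7 works:
  constraint 1 holds since x2 + x3 = 8.
  constraint 2 holds since x1 + x2 = 11.
The rest check out directly.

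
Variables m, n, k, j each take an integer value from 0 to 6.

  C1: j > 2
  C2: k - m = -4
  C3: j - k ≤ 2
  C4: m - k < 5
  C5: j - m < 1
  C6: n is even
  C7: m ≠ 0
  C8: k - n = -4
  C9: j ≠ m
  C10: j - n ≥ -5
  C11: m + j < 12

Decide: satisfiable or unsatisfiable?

Satisfiable

The assignment m = 6, n = 6, k = 2, j = 4 works:
  constraint 2 holds since k - m = -4.
  constraint 3 holds since j - k = 2.
  constraint 4 holds since m - k = 4.
The rest check out directly.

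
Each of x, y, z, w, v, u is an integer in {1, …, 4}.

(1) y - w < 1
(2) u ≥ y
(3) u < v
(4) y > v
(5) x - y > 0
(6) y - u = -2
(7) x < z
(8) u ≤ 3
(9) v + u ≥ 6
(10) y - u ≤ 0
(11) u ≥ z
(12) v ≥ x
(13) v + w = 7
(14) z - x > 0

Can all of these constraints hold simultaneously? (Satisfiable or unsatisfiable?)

Unsatisfiable

Constraints 3, 4, 5, 7, and 11 give x < z, z ≤ u, u < v, v < y, y < x. Chaining: x < z ≤ u < v < y < x, which forces x < x — impossible.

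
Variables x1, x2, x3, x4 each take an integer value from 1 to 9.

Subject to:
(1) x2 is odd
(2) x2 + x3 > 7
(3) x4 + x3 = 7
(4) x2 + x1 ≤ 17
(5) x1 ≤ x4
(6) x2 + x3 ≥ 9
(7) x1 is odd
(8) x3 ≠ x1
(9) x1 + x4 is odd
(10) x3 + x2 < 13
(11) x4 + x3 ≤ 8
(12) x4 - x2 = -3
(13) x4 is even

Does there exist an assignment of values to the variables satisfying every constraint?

Take x1 = 5, x2 = 9, x3 = 1, x4 = 6. Then constraint 2: x2 + x3 = 10; constraint 3: x4 + x3 = 7, and every other listed constraint is also met.

Satisfiable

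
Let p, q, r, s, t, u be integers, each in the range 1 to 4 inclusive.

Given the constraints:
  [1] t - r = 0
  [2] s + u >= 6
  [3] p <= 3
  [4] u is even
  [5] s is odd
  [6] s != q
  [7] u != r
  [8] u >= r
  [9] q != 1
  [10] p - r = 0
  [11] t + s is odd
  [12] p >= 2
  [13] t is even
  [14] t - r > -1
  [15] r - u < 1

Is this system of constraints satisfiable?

The assignment p = 2, q = 4, r = 2, s = 3, t = 2, u = 4 works:
  constraint 1 holds since t - r = 0.
  constraint 2 holds since s + u = 7.
  constraint 10 holds since p - r = 0.
The rest check out directly.

Satisfiable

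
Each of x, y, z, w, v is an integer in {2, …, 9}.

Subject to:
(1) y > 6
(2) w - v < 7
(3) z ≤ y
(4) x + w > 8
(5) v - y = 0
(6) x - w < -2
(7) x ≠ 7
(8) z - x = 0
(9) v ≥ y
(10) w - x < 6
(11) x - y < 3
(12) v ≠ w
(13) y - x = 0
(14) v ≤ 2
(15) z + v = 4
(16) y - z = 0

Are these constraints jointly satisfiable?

Unsatisfiable

From constraint 1: y ≥ 7. From constraints 9 and 14: y ≤ v and v ≤ 2, so y ≤ 2. But 2 < 7, so no value of y works.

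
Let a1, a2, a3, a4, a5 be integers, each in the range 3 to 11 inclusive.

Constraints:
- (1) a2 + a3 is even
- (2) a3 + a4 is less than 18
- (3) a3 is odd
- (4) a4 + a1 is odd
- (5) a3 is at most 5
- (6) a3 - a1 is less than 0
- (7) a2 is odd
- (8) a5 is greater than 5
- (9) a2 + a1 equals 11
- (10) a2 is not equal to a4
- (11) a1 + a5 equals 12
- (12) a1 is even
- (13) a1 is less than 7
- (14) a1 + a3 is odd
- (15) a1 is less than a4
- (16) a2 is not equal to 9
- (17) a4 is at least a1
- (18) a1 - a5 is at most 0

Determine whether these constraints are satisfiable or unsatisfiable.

Satisfiable

Setting (a1, a2, a3, a4, a5) = (6, 5, 5, 11, 6) satisfies everything: constraint 2: a3 + a4 = 16; constraint 6: a3 - a1 = -1, and the others follow.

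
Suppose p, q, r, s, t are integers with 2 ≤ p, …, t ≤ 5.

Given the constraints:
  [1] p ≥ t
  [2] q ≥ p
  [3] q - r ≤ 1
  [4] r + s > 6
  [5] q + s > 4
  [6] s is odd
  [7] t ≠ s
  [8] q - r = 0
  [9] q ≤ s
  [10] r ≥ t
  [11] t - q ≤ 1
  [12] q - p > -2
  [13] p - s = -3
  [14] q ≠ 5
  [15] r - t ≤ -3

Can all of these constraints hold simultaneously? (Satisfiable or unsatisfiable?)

Constraints 3, 11, and 15 give r − q ≥ -1, q − t ≥ -1, t − r ≥ 3.
Adding all 3 inequalities: the left sides telescope to 0, and the right sides sum to (-1) + (-1) + 3 = 1. So 0 ≥ 1, which is false.

Unsatisfiable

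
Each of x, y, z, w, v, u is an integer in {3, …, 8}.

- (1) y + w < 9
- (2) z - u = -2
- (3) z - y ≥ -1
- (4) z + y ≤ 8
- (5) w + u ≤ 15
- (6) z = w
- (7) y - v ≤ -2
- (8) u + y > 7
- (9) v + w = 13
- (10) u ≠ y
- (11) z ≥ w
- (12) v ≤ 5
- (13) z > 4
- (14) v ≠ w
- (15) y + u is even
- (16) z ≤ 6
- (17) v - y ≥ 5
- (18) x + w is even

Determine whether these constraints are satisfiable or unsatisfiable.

Unsatisfiable

From constraint 12: v ≤ 5. From constraints 11 and 16: w ≤ z ≤ 6. Hence v + w ≤ 11. But constraint 9 requires v + w = 13, and 13 > 11. Contradiction.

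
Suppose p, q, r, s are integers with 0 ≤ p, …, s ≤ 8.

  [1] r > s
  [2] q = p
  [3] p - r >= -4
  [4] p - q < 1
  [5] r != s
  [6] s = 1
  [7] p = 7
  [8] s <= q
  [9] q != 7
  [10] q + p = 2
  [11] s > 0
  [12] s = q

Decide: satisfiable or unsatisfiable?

Unsatisfiable

Constraint 6 fixes s = 1 and constraint 7 fixes p = 7. Constraints 2 and 12 give s = q = p, so s = p. But 1 ≠ 7 — contradiction.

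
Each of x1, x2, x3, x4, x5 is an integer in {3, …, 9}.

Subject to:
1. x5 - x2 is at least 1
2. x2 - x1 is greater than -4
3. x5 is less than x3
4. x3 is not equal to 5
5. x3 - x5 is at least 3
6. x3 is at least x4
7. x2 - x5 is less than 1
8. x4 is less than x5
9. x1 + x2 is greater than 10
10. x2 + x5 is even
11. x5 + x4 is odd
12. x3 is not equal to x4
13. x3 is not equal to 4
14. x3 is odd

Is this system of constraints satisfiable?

Satisfiable

Setting (x1, x2, x3, x4, x5) = (7, 4, 9, 5, 6) satisfies everything: constraint 1: x5 - x2 = 2; constraint 2: x2 - x1 = -3; constraint 5: x3 - x5 = 3, and the others follow.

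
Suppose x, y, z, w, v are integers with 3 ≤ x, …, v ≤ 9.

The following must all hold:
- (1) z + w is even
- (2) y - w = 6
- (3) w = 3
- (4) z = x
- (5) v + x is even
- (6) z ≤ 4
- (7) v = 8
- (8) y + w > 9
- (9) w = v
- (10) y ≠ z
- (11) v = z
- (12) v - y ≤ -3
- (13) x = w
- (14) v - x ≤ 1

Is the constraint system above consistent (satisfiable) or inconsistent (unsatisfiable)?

Unsatisfiable

Constraint 7 fixes v = 8 and constraint 3 fixes w = 3. Constraints 4, 11, and 13 give v = z = x = w, so v = w. But 8 ≠ 3 — contradiction.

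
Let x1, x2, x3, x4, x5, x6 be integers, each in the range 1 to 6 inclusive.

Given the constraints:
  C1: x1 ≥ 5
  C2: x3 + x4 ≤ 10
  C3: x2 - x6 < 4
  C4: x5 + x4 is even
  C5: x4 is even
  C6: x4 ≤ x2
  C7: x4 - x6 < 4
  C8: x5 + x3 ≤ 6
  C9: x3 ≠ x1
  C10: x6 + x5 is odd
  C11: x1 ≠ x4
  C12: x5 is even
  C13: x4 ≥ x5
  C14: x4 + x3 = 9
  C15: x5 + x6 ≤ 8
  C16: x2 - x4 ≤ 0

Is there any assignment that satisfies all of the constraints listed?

Satisfiable

One satisfying assignment is x1 = 5, x2 = 6, x3 = 3, x4 = 6, x5 = 2, x6 = 5.
For the less obvious constraints — constraint 2: x3 + x4 = 9; constraint 3: x2 - x6 = 1; constraint 7: x4 - x6 = 1 — and the others hold by inspection.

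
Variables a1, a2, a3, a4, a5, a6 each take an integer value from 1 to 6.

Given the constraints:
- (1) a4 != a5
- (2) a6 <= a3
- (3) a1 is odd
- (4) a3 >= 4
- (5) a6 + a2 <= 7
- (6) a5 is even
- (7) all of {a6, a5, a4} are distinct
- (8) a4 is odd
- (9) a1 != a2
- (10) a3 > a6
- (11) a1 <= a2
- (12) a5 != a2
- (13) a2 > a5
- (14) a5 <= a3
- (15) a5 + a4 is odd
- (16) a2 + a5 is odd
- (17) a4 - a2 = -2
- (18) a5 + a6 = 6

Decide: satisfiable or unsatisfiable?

Satisfiable

Setting (a1, a2, a3, a4, a5, a6) = (1, 5, 5, 3, 4, 2) satisfies everything: constraint 5: a6 + a2 = 7; constraint 17: a4 - a2 = -2, and the others follow.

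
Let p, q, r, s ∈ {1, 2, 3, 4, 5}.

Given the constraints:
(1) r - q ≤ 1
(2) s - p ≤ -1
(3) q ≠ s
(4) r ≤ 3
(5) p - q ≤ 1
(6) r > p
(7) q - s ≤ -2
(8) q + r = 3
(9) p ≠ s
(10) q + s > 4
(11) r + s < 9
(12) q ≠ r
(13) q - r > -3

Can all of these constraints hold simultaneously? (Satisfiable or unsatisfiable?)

Constraints 2, 5, and 7 give q − p ≥ -1, p − s ≥ 1, s − q ≥ 2.
Adding all 3 inequalities: the left sides telescope to 0, and the right sides sum to (-1) + 1 + 2 = 2. So 0 ≥ 2, which is false.

Unsatisfiable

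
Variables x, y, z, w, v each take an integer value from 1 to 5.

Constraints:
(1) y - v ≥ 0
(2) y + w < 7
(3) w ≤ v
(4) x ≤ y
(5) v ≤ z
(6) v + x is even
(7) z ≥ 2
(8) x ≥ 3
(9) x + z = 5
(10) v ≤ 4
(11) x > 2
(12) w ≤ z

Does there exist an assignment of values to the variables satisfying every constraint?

Satisfiable

The assignment x = 3, y = 3, z = 2, w = 1, v = 1 works:
  constraint 1 holds since y - v = 2.
  constraint 2 holds since y + w = 4.
The rest check out directly.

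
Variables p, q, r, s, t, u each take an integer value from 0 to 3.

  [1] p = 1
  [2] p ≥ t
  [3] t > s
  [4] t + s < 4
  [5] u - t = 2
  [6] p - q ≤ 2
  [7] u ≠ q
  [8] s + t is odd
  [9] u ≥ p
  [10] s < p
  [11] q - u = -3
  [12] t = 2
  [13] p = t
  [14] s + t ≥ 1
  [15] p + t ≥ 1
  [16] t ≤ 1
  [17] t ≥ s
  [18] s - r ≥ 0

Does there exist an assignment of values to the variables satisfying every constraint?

Constraint 1 fixes p = 1 and constraint 12 fixes t = 2, but constraint 13 requires p = t. Since 1 ≠ 2, contradiction.

Unsatisfiable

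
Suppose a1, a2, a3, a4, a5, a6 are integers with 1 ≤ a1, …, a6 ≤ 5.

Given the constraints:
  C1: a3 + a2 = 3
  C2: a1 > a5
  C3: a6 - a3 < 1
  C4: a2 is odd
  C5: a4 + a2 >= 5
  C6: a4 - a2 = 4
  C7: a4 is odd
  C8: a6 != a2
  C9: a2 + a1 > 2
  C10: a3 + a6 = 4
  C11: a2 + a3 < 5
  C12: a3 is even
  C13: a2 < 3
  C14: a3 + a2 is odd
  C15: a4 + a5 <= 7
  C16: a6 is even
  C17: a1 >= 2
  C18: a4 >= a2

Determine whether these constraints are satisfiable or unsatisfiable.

Try a1 = 4, a2 = 1, a3 = 2, a4 = 5, a5 = 2, a6 = 2.
Check constraint 1: a3 + a2 = 3; constraint 3: a6 - a3 = 0; constraint 5: a4 + a2 = 6. The remaining constraints are straightforward to verify.

Satisfiable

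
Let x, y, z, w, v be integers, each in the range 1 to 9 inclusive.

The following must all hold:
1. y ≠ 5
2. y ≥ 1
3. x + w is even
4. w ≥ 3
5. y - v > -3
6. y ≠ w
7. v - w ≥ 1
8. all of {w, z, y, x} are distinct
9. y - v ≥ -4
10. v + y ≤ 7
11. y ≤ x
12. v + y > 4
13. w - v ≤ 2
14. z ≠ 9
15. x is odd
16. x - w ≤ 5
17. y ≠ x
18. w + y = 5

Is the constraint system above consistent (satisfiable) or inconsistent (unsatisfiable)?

Take x = 5, y = 2, z = 4, w = 3, v = 4. Then constraint 5: y - v = -2; constraint 7: v - w = 1, and every other listed constraint is also met.

Satisfiable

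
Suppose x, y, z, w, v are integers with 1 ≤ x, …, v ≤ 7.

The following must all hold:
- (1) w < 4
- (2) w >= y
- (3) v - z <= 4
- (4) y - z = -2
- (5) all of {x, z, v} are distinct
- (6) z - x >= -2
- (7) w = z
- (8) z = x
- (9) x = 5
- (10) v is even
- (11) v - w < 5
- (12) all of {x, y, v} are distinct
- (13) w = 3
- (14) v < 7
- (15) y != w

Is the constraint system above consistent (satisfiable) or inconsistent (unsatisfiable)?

Constraint 13 fixes w = 3 and constraint 9 fixes x = 5. Constraints 7 and 8 give w = z = x, so w = x. But 3 ≠ 5 — contradiction.

Unsatisfiable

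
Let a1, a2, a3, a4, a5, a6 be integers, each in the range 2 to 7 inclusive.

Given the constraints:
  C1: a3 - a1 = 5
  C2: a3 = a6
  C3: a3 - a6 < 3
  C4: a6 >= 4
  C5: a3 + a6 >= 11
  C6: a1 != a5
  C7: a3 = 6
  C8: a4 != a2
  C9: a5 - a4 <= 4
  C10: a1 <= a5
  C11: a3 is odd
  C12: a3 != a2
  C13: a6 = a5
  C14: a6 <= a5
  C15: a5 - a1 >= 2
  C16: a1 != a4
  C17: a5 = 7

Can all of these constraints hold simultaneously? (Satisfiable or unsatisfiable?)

Constraint 7 fixes a3 = 6 and constraint 17 fixes a5 = 7. Constraints 2 and 13 give a3 = a6 = a5, so a3 = a5. But 6 ≠ 7 — contradiction.

Unsatisfiable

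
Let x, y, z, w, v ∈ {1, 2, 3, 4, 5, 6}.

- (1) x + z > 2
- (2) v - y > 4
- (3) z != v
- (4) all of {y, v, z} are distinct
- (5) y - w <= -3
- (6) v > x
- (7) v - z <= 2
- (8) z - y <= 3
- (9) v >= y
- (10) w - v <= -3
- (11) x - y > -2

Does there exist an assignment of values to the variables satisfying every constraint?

Constraints 5, 7, 8, and 10 give y − z ≥ -3, z − v ≥ -2, v − w ≥ 3, w − y ≥ 3.
Adding all 4 inequalities: the left sides telescope to 0, and the right sides sum to (-3) + (-2) + 3 + 3 = 1. So 0 ≥ 1, which is false.

Unsatisfiable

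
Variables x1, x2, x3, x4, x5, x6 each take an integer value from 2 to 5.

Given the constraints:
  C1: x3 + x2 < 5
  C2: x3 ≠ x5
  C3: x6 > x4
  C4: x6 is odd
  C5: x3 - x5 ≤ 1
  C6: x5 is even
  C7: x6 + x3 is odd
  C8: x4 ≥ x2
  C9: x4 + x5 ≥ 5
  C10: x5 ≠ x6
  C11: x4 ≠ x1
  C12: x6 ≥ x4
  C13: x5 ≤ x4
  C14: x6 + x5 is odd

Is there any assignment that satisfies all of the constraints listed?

Satisfiable

One satisfying assignment is x1 = 2, x2 = 2, x3 = 2, x4 = 4, x5 = 4, x6 = 5.
For the less obvious constraints — constraint 1: x3 + x2 = 4; constraint 5: x3 - x5 = -2 — and the others hold by inspection.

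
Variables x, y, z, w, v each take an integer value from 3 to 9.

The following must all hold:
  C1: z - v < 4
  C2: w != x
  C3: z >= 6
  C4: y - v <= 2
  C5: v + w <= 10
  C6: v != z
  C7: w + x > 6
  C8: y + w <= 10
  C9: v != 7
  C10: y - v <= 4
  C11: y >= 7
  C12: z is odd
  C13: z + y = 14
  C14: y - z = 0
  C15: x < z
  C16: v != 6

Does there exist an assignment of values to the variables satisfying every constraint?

Take x = 6, y = 7, z = 7, w = 3, v = 5. Then constraint 1: z - v = 2; constraint 4: y - v = 2; constraint 5: v + w = 8, and every other listed constraint is also met.

Satisfiable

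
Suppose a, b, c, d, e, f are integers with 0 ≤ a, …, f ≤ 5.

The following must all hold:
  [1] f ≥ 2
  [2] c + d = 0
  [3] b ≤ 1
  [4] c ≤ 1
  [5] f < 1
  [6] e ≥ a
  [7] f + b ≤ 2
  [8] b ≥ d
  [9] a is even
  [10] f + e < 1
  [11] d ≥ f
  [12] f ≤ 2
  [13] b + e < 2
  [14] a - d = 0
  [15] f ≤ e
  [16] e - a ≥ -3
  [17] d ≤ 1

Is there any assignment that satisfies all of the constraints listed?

Unsatisfiable

From constraints 1 and 11: d ≥ f and f ≥ 2, so d ≥ 2. From constraints 3 and 8: d ≤ b and b ≤ 1, so d ≤ 1. But 1 < 2, so no value of d works.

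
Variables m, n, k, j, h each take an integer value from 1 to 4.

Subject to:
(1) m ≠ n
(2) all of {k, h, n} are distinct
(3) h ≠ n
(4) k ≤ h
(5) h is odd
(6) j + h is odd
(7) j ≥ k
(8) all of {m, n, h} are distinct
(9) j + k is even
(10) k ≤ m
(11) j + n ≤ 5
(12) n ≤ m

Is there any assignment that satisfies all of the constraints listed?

Try m = 4, n = 1, k = 2, j = 4, h = 3.
Check constraint 2: values 2, 3, 1 are distinct; constraint 11: j + n = 5. The remaining constraints are straightforward to verify.

Satisfiable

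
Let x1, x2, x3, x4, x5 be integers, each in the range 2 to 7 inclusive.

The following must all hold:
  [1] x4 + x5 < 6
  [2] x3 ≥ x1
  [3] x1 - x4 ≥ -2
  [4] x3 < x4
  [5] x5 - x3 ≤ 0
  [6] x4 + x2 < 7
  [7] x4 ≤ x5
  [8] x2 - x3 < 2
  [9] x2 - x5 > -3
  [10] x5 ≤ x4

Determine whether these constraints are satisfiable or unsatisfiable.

Unsatisfiable

Constraints 4, 5, and 7 give x4 ≤ x5, x5 ≤ x3, x3 < x4. Chaining: x4 ≤ x5 ≤ x3 < x4, which forces x4 < x4 — impossible.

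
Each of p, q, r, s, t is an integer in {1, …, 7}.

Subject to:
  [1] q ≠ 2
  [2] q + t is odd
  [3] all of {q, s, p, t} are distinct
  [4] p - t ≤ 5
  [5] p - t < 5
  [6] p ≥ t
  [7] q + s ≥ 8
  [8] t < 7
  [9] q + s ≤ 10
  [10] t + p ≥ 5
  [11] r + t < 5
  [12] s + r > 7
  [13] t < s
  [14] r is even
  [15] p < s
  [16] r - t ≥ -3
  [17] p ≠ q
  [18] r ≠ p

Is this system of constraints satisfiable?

The assignment p = 4, q = 1, r = 2, s = 7, t = 2 works:
  constraint 4 holds since p - t = 2.
  constraint 5 holds since p - t = 2.
The rest check out directly.

Satisfiable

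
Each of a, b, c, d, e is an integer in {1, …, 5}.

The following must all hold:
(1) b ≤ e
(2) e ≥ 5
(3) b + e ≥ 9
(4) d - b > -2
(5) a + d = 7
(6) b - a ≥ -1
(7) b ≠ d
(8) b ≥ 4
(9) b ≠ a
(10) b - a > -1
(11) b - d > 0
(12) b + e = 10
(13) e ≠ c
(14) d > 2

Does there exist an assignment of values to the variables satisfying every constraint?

Satisfiable

One satisfying assignment is a = 3, b = 5, c = 1, d = 4, e = 5.
For the less obvious constraints — constraint 3: b + e = 10; constraint 4: d - b = -1; constraint 5: a + d = 7 — and the others hold by inspection.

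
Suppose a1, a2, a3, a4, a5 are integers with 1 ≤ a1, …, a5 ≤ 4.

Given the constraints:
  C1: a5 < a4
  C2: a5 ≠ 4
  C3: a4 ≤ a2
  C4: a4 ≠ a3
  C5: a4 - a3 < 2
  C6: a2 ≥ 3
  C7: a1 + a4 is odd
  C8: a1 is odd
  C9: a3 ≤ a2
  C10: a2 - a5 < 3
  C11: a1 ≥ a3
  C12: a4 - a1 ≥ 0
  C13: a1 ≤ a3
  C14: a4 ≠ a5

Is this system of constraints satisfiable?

Take a1 = 1, a2 = 3, a3 = 1, a4 = 2, a5 = 1. Then constraint 5: a4 - a3 = 1; constraint 10: a2 - a5 = 2, and every other listed constraint is also met.

Satisfiable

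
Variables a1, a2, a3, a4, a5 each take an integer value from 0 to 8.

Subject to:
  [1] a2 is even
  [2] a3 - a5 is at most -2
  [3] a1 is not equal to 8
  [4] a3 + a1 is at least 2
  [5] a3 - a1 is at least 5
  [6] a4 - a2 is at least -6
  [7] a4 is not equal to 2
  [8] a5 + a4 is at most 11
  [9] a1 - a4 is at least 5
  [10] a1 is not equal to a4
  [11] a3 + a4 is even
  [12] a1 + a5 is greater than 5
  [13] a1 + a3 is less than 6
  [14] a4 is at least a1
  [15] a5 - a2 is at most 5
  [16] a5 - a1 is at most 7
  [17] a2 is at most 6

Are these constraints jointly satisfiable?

Constraints 2, 5, 6, 9, and 15 give a1 − a4 ≥ 5, a4 − a2 ≥ -6, a2 − a5 ≥ -5, a5 − a3 ≥ 2, a3 − a1 ≥ 5.
Adding all 5 inequalities: the left sides telescope to 0, and the right sides sum to 5 + (-6) + (-5) + 2 + 5 = 1. So 0 ≥ 1, which is false.

Unsatisfiable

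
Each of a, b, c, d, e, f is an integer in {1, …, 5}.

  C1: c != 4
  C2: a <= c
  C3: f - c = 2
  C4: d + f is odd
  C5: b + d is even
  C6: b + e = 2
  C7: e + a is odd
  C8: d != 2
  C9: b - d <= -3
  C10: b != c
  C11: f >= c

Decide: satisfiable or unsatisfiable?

Satisfiable

One satisfying assignment is a = 2, b = 1, c = 2, d = 5, e = 1, f = 4.
For the less obvious constraints — constraint 3: f - c = 2; constraint 6: b + e = 2 — and the others hold by inspection.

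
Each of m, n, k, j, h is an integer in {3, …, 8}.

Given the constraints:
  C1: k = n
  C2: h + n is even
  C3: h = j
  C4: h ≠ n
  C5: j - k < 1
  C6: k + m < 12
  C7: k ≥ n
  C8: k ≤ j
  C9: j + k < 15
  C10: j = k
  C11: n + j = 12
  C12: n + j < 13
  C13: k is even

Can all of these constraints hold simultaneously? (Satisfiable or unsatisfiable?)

From constraints 1, 3, and 10, h = j = k = n, so h = n. But constraint 4 says h ≠ n. Contradiction.

Unsatisfiable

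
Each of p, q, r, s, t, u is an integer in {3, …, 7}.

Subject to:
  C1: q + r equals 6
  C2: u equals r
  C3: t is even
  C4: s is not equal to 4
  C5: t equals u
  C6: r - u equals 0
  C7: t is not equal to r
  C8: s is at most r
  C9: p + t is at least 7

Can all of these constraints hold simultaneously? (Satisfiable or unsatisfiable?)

From constraints 2 and 5, t = u = r, so t = r. But constraint 7 says t ≠ r. Contradiction.

Unsatisfiable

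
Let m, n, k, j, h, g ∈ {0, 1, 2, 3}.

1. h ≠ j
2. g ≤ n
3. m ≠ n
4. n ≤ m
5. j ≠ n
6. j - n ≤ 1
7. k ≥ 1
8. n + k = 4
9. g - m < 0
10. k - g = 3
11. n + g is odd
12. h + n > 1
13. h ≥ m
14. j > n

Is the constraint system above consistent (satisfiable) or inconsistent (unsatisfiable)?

Try m = 2, n = 1, k = 3, j = 2, h = 3, g = 0.
Check constraint 6: j - n = 1; constraint 8: n + k = 4. The remaining constraints are straightforward to verify.

Satisfiable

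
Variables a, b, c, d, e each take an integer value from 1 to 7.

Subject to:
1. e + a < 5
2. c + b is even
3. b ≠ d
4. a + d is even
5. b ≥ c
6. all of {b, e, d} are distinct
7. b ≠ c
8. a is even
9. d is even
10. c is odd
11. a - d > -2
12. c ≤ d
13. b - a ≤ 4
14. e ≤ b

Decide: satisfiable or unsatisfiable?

Satisfiable

One satisfying assignment is a = 2, b = 5, c = 1, d = 2, e = 1.
For the less obvious constraints — constraint 1: e + a = 3; constraint 11: a - d = 0 — and the others hold by inspection.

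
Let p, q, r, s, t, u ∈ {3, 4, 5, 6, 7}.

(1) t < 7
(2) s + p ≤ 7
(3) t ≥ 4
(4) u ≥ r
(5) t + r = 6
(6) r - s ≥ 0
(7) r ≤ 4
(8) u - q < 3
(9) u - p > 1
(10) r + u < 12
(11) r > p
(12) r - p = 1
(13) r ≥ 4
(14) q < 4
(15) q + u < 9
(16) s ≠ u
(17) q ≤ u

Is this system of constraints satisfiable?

Unsatisfiable

From constraint 3: t ≥ 4. From constraint 13: r ≥ 4. Hence t + r ≥ 8. But constraint 5 requires t + r = 6, and 6 < 8. Contradiction.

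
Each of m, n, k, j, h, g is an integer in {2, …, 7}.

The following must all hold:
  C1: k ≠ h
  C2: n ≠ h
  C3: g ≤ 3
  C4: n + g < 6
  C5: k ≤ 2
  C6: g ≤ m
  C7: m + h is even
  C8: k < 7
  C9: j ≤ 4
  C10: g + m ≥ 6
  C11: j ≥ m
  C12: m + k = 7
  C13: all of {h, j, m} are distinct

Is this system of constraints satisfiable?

From constraints 9 and 11: m ≤ j ≤ 4. From constraint 5: k ≤ 2. Hence m + k ≤ 6. But constraint 12 requires m + k = 7, and 7 > 6. Contradiction.

Unsatisfiable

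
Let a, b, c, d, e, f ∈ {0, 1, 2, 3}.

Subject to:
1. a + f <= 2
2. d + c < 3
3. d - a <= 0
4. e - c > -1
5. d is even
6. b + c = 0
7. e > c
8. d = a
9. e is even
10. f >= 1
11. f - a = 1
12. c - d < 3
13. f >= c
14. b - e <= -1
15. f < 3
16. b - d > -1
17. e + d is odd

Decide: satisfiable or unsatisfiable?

Constraint 9 makes e even and constraint 5 makes d even, so e + d must be even. Constraint 17 says e + d is odd — contradiction.

Unsatisfiable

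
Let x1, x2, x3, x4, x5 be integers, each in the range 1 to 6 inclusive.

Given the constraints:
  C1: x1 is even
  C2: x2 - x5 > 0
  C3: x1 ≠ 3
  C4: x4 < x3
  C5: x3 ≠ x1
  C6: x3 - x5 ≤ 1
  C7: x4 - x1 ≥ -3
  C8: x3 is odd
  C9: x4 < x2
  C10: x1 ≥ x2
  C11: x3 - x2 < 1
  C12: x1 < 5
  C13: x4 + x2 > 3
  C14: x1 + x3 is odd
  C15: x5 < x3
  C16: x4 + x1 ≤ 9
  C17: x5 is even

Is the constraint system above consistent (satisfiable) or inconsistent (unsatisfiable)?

Satisfiable

Take x1 = 4, x2 = 4, x3 = 3, x4 = 2, x5 = 2. Then constraint 2: x2 - x5 = 2; constraint 6: x3 - x5 = 1, and every other listed constraint is also met.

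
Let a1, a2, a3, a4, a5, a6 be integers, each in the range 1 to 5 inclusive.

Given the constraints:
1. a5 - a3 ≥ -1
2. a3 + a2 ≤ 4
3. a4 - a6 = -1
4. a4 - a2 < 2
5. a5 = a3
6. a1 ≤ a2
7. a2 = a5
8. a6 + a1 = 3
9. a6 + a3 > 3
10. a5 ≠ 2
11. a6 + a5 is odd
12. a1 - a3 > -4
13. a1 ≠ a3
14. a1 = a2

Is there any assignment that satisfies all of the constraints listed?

From constraints 5, 7, and 14, a1 = a2 = a5 = a3, so a1 = a3. But constraint 13 says a1 ≠ a3. Contradiction.

Unsatisfiable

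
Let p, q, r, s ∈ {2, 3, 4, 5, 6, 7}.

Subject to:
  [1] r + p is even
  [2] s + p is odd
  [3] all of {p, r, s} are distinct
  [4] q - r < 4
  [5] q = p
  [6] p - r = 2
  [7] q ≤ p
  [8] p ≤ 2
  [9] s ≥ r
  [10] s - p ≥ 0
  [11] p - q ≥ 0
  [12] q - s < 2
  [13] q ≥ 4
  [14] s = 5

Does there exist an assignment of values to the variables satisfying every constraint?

From constraint 13: q ≥ 4. From constraints 7 and 8: q ≤ p and p ≤ 2, so q ≤ 2. But 2 < 4, so no value of q works.

Unsatisfiable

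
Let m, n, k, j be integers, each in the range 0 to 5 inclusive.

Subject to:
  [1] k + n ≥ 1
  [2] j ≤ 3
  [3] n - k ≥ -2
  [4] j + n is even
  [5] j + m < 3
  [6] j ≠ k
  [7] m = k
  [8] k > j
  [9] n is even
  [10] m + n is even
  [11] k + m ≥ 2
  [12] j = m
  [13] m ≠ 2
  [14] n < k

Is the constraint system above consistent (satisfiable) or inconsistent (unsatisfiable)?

From constraints 7 and 12, j = m = k, so j = k. But constraint 6 says j ≠ k. Contradiction.

Unsatisfiable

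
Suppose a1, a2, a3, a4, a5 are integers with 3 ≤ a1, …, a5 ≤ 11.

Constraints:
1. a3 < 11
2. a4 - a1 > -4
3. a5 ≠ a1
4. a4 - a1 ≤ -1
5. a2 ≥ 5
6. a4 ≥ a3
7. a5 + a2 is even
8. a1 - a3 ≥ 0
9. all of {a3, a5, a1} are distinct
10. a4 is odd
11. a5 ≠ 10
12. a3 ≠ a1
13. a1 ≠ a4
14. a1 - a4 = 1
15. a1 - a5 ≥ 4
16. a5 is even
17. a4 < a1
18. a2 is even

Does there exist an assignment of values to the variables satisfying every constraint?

Try a1 = 10, a2 = 10, a3 = 7, a4 = 9, a5 = 4.
Check constraint 2: a4 - a1 = -1; constraint 4: a4 - a1 = -1. The remaining constraints are straightforward to verify.

Satisfiable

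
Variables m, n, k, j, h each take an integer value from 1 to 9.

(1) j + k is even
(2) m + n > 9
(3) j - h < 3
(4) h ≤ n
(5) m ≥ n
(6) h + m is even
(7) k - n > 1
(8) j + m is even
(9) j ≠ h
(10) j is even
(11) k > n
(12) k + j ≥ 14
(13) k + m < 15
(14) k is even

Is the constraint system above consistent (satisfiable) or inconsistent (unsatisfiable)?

Satisfiable

Take m = 6, n = 4, k = 8, j = 6, h = 4. Then constraint 2: m + n = 10; constraint 3: j - h = 2, and every other listed constraint is also met.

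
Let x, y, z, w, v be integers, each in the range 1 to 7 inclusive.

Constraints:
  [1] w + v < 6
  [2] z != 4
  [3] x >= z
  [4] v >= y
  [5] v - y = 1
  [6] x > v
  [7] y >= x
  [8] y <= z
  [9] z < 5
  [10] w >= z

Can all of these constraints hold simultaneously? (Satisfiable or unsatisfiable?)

Unsatisfiable

Constraints 4, 6, and 7 give x ≤ y, y ≤ v, v < x. Chaining: x ≤ y ≤ v < x, which forces x < x — impossible.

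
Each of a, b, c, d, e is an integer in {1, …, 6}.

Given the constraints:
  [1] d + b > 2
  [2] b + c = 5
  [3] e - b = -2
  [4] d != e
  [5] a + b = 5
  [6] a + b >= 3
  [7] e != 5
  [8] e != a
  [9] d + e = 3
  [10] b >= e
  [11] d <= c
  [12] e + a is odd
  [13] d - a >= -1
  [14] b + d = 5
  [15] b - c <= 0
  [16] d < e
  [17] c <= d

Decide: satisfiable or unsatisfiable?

Constraints 10, 15, 16, and 17 give d < e, e ≤ b, b ≤ c, c ≤ d. Chaining: d < e ≤ b ≤ c ≤ d, which forces d < d — impossible.

Unsatisfiable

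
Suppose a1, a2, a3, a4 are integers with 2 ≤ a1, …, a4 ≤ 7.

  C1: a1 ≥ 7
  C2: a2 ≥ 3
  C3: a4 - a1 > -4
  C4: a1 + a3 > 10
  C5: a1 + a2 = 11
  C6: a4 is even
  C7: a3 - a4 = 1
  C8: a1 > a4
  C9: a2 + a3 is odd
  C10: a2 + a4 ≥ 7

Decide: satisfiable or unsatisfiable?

Satisfiable

Setting (a1, a2, a3, a4) = (7, 4, 5, 4) satisfies everything: constraint 3: a4 - a1 = -3; constraint 4: a1 + a3 = 12; constraint 5: a1 + a2 = 11, and the others follow.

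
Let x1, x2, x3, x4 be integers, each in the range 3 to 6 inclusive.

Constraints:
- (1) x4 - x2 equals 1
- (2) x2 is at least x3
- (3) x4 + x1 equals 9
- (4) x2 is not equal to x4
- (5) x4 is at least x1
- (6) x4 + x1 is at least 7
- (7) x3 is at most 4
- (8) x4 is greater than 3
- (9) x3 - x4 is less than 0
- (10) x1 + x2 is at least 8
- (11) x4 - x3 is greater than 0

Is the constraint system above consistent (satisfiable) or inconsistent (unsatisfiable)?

Satisfiable

Try x1 = 3, x2 = 5, x3 = 3, x4 = 6.
Check constraint 1: x4 - x2 = 1; constraint 3: x4 + x1 = 9; constraint 6: x4 + x1 = 9. The remaining constraints are straightforward to verify.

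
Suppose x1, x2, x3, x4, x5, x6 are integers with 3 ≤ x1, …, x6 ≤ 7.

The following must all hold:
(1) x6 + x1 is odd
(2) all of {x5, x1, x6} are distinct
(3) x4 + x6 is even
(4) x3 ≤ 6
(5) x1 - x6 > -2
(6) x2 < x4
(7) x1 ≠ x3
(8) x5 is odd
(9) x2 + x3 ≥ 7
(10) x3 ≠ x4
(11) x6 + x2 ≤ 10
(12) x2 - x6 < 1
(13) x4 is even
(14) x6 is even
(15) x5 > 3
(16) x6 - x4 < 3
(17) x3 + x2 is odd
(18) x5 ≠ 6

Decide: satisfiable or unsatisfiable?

Satisfiable

Setting (x1, x2, x3, x4, x5, x6) = (3, 3, 6, 4, 5, 4) satisfies everything: constraint 5: x1 - x6 = -1; constraint 9: x2 + x3 = 9, and the others follow.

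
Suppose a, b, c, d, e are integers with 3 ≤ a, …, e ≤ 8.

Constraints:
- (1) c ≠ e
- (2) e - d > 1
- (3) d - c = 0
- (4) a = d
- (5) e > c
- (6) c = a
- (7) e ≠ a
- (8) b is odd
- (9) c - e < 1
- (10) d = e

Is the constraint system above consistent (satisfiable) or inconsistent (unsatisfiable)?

From constraints 4, 6, and 10, c = a = d = e, so c = e. But constraint 1 says c ≠ e. Contradiction.

Unsatisfiable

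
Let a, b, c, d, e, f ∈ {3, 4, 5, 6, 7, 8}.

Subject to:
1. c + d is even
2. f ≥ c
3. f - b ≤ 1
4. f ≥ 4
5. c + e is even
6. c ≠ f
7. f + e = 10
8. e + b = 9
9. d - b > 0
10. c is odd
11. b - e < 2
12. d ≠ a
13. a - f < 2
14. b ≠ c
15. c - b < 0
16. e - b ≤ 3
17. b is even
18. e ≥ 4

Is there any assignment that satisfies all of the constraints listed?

One satisfying assignment is a = 4, b = 4, c = 3, d = 5, e = 5, f = 5.
For the less obvious constraints — constraint 3: f - b = 1; constraint 7: f + e = 10 — and the others hold by inspection.

Satisfiable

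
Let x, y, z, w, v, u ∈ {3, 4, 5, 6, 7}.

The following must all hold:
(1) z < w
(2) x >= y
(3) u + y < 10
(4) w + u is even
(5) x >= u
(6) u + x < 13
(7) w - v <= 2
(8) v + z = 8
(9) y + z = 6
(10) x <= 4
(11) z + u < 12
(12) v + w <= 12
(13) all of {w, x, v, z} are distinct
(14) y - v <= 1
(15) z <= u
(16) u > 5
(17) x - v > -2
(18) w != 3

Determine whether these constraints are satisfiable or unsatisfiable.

Unsatisfiable

From constraint 16: u ≥ 6. From constraints 5 and 10: u ≤ x and x ≤ 4, so u ≤ 4. But 4 < 6, so no value of u works.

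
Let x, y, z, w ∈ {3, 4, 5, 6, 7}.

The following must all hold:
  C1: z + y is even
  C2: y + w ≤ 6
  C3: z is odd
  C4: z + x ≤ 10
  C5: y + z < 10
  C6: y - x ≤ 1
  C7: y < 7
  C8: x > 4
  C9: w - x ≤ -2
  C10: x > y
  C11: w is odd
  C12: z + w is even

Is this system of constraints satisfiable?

Satisfiable

Setting (x, y, z, w) = (5, 3, 5, 3) satisfies everything: constraint 2: y + w = 6; constraint 4: z + x = 10, and the others follow.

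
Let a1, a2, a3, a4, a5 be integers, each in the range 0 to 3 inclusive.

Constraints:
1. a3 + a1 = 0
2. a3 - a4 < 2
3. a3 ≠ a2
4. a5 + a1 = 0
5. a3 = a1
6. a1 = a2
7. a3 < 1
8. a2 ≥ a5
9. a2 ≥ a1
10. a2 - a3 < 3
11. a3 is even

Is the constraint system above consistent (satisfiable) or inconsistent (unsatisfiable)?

From constraints 5 and 6, a3 = a1 = a2, so a3 = a2. But constraint 3 says a3 ≠ a2. Contradiction.

Unsatisfiable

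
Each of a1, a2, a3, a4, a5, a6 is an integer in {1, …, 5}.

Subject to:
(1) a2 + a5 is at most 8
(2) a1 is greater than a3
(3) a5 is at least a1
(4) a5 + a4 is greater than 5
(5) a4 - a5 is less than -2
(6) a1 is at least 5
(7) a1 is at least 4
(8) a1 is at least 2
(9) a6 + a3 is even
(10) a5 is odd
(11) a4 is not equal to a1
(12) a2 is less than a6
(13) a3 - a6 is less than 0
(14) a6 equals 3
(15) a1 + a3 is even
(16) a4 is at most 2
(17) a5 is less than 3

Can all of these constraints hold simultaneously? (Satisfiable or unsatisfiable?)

From constraints 3 and 6: a5 ≥ a1 and a1 ≥ 5, so a5 ≥ 5. From constraint 17: a5 ≤ 2. But 2 < 5, so no value of a5 works.

Unsatisfiable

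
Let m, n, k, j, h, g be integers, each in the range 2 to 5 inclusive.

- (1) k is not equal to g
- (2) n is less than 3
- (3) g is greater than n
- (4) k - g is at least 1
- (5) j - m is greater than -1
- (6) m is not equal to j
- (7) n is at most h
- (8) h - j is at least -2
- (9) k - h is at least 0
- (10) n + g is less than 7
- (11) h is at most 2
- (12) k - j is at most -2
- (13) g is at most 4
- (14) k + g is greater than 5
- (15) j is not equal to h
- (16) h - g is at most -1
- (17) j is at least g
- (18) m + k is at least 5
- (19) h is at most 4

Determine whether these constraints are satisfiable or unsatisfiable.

Unsatisfiable

Constraints 4, 8, 12, and 16 give g − h ≥ 1, h − j ≥ -2, j − k ≥ 2, k − g ≥ 1.
Adding all 4 inequalities: the left sides telescope to 0, and the right sides sum to 1 + (-2) + 2 + 1 = 2. So 0 ≥ 2, which is false.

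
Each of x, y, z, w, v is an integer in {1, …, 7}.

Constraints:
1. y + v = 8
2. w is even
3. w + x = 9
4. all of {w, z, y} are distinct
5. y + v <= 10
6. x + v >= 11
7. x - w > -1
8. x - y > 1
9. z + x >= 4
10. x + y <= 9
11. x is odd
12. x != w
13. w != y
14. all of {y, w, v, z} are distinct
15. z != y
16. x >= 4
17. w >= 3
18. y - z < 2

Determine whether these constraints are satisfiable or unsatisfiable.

Satisfiable

One satisfying assignment is x = 5, y = 2, z = 1, w = 4, v = 6.
For the less obvious constraints — constraint 1: y + v = 8; constraint 3: w + x = 9 — and the others hold by inspection.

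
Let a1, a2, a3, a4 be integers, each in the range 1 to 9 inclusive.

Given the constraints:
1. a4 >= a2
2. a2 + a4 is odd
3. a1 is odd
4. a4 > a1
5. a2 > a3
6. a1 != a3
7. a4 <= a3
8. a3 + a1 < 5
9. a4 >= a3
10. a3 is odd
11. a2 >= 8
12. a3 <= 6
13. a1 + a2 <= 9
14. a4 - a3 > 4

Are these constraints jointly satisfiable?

Unsatisfiable

From constraints 1 and 11: a4 ≥ a2 and a2 ≥ 8, so a4 ≥ 8. From constraints 7 and 12: a4 ≤ a3 and a3 ≤ 6, so a4 ≤ 6. But 6 < 8, so no value of a4 works.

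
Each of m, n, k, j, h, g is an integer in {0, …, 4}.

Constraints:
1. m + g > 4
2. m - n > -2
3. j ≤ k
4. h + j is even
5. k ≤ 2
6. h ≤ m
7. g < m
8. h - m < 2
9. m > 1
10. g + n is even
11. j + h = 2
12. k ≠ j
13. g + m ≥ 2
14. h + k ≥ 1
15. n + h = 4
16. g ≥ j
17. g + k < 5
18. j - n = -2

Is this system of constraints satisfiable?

Satisfiable

One satisfying assignment is m = 3, n = 2, k = 2, j = 0, h = 2, g = 2.
For the less obvious constraints — constraint 1: m + g = 5; constraint 2: m - n = 1; constraint 8: h - m = -1 — and the others hold by inspection.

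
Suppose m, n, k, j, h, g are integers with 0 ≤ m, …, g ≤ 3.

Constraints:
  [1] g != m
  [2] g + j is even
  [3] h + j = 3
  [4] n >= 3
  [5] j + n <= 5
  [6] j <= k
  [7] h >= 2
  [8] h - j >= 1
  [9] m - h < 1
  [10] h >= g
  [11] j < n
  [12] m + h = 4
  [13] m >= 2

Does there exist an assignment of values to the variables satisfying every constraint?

Satisfiable

The assignment m = 2, n = 3, k = 2, j = 1, h = 2, g = 1 works:
  constraint 3 holds since h + j = 3.
  constraint 5 holds since j + n = 4.
  constraint 8 holds since h - j = 1.
The rest check out directly.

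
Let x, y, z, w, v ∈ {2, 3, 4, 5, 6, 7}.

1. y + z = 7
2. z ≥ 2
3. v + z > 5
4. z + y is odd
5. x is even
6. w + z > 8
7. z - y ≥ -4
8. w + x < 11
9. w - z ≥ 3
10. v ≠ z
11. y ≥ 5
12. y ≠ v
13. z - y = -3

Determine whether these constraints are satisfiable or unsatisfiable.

Satisfiable

Setting (x, y, z, w, v) = (2, 5, 2, 7, 4) satisfies everything: constraint 1: y + z = 7; constraint 3: v + z = 6; constraint 6: w + z = 9, and the others follow.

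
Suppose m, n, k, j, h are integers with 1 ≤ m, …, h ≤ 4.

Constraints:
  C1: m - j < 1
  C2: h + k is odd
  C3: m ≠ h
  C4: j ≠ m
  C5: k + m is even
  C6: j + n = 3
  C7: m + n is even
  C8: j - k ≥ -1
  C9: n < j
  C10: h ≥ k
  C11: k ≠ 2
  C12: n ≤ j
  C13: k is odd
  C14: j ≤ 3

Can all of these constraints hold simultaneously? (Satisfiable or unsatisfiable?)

Satisfiable

One satisfying assignment is m = 1, n = 1, k = 1, j = 2, h = 2.
For the less obvious constraints — constraint 1: m - j = -1; constraint 6: j + n = 3 — and the others hold by inspection.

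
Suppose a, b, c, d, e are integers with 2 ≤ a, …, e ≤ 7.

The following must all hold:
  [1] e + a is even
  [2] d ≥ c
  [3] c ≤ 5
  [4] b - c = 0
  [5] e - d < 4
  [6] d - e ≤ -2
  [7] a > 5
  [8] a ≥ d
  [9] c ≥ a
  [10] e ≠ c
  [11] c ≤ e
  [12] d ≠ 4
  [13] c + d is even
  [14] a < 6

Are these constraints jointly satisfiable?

From constraint 7: a ≥ 6. From constraint 14: a ≤ 5. But 5 < 6, so no value of a works.

Unsatisfiable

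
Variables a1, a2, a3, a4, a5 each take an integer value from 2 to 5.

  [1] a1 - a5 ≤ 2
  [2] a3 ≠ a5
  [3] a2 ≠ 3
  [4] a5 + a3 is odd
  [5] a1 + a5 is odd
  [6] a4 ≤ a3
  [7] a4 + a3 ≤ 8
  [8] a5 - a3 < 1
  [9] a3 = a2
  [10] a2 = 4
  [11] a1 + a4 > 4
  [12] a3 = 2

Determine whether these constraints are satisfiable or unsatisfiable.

Unsatisfiable

Constraint 12 fixes a3 = 2 and constraint 10 fixes a2 = 4, but constraint 9 requires a3 = a2. Since 2 ≠ 4, contradiction.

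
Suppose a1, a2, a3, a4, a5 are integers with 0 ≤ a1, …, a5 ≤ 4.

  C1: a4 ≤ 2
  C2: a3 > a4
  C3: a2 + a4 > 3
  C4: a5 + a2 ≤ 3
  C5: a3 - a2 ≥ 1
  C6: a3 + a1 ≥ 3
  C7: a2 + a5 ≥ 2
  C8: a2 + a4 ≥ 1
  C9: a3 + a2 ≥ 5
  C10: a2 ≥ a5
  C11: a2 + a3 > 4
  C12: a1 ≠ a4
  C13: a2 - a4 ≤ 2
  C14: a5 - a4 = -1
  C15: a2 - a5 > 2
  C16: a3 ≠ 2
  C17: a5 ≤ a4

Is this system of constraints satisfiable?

The assignment a1 = 2, a2 = 3, a3 = 4, a4 = 1, a5 = 0 works:
  constraint 3 holds since a2 + a4 = 4.
  constraint 4 holds since a5 + a2 = 3.
  constraint 5 holds since a3 - a2 = 1.
The rest check out directly.

Satisfiable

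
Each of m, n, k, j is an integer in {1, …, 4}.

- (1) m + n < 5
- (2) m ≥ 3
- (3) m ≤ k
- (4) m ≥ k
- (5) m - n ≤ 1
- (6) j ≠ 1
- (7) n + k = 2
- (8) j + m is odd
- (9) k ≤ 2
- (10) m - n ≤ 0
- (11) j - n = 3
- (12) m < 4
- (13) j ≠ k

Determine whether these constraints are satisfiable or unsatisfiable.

Unsatisfiable

From constraints 2 and 3: k ≥ m and m ≥ 3, so k ≥ 3. From constraint 9: k ≤ 2. But 2 < 3, so no value of k works.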